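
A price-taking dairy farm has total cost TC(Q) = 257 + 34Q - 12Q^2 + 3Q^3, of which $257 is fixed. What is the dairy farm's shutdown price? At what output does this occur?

The shutdown price is the minimum of AVC. VC = 34Q - 12Q^2 + 3Q^3, so AVC = 34 - 12Q + 3Q^2.
dAVC/dQ = -12 + 6Q = 0 gives Q = 2. min AVC = 34 - 12·2 + 3·2^2 = 22.
The firm shuts down for any P below $22.

$22 per unit, at Q = 2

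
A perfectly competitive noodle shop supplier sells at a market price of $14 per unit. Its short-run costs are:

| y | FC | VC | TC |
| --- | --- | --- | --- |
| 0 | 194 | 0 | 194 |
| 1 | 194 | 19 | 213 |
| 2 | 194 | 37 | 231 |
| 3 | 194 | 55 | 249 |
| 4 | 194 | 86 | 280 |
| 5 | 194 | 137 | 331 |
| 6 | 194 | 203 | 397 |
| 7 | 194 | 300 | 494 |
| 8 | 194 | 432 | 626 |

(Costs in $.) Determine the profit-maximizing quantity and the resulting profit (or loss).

y = 0 (shut down); profit = -$194

Profit at each row (π = 14y − TC): y=0: -194; y=1: -199; y=2: -203; y=3: -207; y=4: -224; y=5: -261; y=6: -313; y=7: -396; y=8: -514.
Profit is highest at y = 0. Equivalently, the lowest AVC in the table is 55/3 ≈ $18.33 at y = 3, and P = $14 falls below it — price never covers variable cost, so the firm shuts down and loses only its fixed cost.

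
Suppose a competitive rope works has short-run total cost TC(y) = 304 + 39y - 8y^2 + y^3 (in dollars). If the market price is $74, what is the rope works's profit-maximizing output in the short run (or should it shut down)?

Produce at y = 7

Strip out fixed cost: VC = 39y - 8y^2 + y^3. Then AVC = 39 - 8y + y^2 and MC = 39 - 16y + 3y^2.
The AVC parabola has its vertex at y = 8/2 = 4, where AVC = 39 - 8·4 + 4^2 = $23.
Because $74 ≥ $23, revenue can cover variable cost; the firm operates.
P = MC gives -35 - 16y + 3y^2 = 0, with roots -5/3 and 7. Take the larger (rising MC): y* = 7.
Check: AVC at y = 7 is $32 ≤ P, so revenue covers variable cost.
Profit = P·y − TC = 74·7 − 528 = -$10, a loss, but smaller than the $304 fixed cost the firm would lose by shutting down.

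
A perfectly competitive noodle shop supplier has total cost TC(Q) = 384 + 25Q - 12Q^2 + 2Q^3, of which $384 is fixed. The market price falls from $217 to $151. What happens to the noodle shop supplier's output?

Output falls from 8 to 7

MC = 25 - 24Q + 6Q^2; the shutdown threshold is min AVC = $7 (at Q = 3).
At P = $217 ≥ min AVC, set P = MC on the rising branch: Q = 8.
At P = $151 ≥ min AVC, set P = MC: Q = 7. The firm stays open but cuts output.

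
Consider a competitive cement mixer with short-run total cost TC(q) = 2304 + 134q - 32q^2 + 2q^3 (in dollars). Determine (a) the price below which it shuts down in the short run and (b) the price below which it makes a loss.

Shutdown price = $6; break-even price = $230

Shutdown price = min AVC. AVC = 134 - 32q + 2q^2, with vertex at q = 8 and minimum $6.
ATC = 2304/q + 134 - 32q + 2q^2. Setting dATC/dq = −2304/q^2 − 32 + 4q = 0 gives q = 12 (since 4·12^3 − 32·12^2 = 2304).
min ATC = 2304/12 + 134 − 32·12 + 2·12^2 = $230. That is the break-even price.
For $6 ≤ P < $230 the firm produces at a loss; below $6 it shuts down.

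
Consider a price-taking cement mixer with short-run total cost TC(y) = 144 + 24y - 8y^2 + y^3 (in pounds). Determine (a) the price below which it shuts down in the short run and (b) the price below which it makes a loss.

Shutdown price = min AVC. AVC = 24 - 8y + y^2, with vertex at y = 4 and minimum £8.
ATC = 144/y + 24 - 8y + y^2. Setting dATC/dy = −144/y^2 − 8 + 2y = 0 gives y = 6 (since 2·6^3 − 8·6^2 = 144).
min ATC = 144/6 + 24 − 8·6 + 6^2 = £36. That is the break-even price.
Between these two prices the firm operates at a loss; above £36 it earns a profit.

Shutdown price = £8; break-even price = £36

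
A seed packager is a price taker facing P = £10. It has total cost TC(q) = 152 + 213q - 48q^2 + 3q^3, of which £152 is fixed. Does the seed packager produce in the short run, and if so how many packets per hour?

Strip out fixed cost: VC = 213q - 48q^2 + 3q^3. Then AVC = 213 - 48q + 3q^2 and MC = 213 - 96q + 9q^2.
The AVC parabola has its vertex at q = 48/6 = 8, where AVC = 213 - 48·8 + 3·8^2 = £21.
With P < min AVC (£10 < £21), every unit sold adds to the loss.
The firm minimizes its loss by shutting down and losing only its fixed cost of £152.

Shut down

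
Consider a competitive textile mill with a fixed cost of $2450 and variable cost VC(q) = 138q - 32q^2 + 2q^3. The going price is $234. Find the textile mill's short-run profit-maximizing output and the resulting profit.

Profit = -$146 at q = 12

AVC = 138 - 32q + 2q^2 has its minimum $10 at q = 8; price $234 clears that bar, so the firm operates.
With MC = 138 - 64q + 6q^2, P = MC on the upward-sloping part at q* = 12.
TR = 234·12 = 2808. TC = 2450 + 504 = 2954. Profit = 2808 − 2954 = -$146.
That loss of $146 beats the $2450 the firm would lose by shutting down; producing recovers $2304 of fixed cost.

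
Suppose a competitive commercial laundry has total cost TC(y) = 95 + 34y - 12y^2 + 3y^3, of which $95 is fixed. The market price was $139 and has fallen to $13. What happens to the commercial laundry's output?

Output falls from 5 to 0 (the firm shuts down)

AVC = 34 - 12y + 3y^2, minimized at y = 2 where min AVC = $22. MC = 34 - 24y + 9y^2.
At P = $139 ≥ min AVC, set P = MC on the rising branch: y = 5.
At P = $13 < min AVC = $22, price no longer covers variable cost at any output, so the firm shuts down: y = 0.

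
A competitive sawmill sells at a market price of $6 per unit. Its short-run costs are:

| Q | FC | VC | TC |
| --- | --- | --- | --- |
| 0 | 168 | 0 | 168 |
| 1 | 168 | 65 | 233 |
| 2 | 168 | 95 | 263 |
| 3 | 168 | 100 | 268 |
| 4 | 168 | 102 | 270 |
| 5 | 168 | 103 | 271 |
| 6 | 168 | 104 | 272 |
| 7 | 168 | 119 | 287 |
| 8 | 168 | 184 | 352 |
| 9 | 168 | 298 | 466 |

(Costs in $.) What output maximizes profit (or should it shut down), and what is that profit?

Q = 0 (shut down); profit = -$168

Compute π = P·Q − TC at each output: Q=0: -168; Q=1: -227; Q=2: -251; Q=3: -250; Q=4: -246; Q=5: -241; Q=6: -236; Q=7: -245; Q=8: -304; Q=9: -412.
Profit is highest at Q = 0. Equivalently, the lowest AVC in the table is 119/7 ≈ $17 at Q = 7, and P = $6 falls below it — price never covers variable cost, so the firm shuts down and loses only its fixed cost.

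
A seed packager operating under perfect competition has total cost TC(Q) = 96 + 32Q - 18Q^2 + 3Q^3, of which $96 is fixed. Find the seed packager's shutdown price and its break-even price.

Shutdown price = $5; break-even price = $32

Shutdown price = min AVC. AVC = 32 - 18Q + 3Q^2, with vertex at Q = 3 and minimum $5.
ATC = 96/Q + 32 - 18Q + 3Q^2. Setting dATC/dQ = −96/Q^2 − 18 + 6Q = 0 gives Q = 4 (since 6·4^3 − 18·4^2 = 96).
min ATC = 96/4 + 32 − 18·4 + 3·4^2 = $32. That is the break-even price.
For $5 ≤ P < $32 the firm produces at a loss; below $5 it shuts down.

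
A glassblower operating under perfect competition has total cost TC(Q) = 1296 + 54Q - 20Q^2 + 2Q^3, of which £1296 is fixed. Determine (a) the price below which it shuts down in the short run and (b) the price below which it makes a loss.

Shutdown price = £4; break-even price = £180

AVC = 54 - 20Q + 2Q^2; minimized at Q = 5, giving min AVC = £4. That is the shutdown price.
ATC = 1296/Q + 54 - 20Q + 2Q^2. Setting dATC/dQ = −1296/Q^2 − 20 + 4Q = 0 gives Q = 9 (since 4·9^3 − 20·9^2 = 1296).
min ATC = 1296/9 + 54 − 20·9 + 2·9^2 = £180. That is the break-even price.
Between these two prices the firm operates at a loss; above £180 it earns a profit.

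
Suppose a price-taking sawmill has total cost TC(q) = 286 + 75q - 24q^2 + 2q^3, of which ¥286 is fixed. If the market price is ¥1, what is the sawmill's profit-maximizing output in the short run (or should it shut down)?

Shut down

Strip out fixed cost: VC = 75q - 24q^2 + 2q^3. Then AVC = 75 - 24q + 2q^2 and MC = 75 - 48q + 6q^2.
AVC hits its minimum where MC = AVC, at q = 6, giving min AVC = 75 - 24·6 + 2·6^2 = ¥3.
P = ¥1 lies below min AVC = ¥3; no output level covers variable cost.
Shutting down limits the loss to fixed cost, ¥286.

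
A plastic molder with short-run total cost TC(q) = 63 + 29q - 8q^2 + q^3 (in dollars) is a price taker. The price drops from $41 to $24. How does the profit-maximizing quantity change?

AVC = 29 - 8q + q^2, minimized at q = 4 where min AVC = $13. MC = 29 - 16q + 3q^2.
At P = $41 ≥ min AVC, set P = MC on the rising branch: q = 6.
At P = $24 ≥ min AVC, set P = MC: q = 5. The firm stays open but cuts output.

Output falls from 6 to 5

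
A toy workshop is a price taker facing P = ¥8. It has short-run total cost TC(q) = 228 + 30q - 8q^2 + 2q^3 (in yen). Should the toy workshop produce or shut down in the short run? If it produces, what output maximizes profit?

From TC, MC = TC'(q) = 30 - 16q + 6q^2 and AVC = VC/q = 30 - 8q + 2q^2.
The AVC parabola has its vertex at q = 8/4 = 2, where AVC = 30 - 8·2 + 2·2^2 = ¥22.
With P < min AVC (¥8 < ¥22), every unit sold adds to the loss.
The firm minimizes its loss by shutting down and losing only its fixed cost of ¥228.

Shut down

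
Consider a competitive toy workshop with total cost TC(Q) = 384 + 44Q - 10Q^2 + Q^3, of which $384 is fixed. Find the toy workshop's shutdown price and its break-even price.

Shutdown price = $19; break-even price = $76

AVC = 44 - 10Q + Q^2; minimized at Q = 5, giving min AVC = $19. That is the shutdown price.
ATC = 384/Q + 44 - 10Q + Q^2. Setting dATC/dQ = −384/Q^2 − 10 + 2Q = 0 gives Q = 8 (since 2·8^3 − 10·8^2 = 384).
min ATC = 384/8 + 44 − 10·8 + 8^2 = $76. That is the break-even price.
For $19 ≤ P < $76 the firm produces at a loss; below $19 it shuts down.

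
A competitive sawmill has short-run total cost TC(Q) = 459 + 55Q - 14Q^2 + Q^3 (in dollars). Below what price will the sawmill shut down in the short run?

The firm shuts down when price falls below the minimum of average variable cost. AVC = VC/Q = 55 - 14Q + Q^2.
At the minimum of AVC, MC = AVC. MC = 55 - 28Q + 3Q^2; setting MC = AVC gives 2Q^2 - 14Q = 0, so Q = 7. min AVC = 6.
The firm shuts down for any P below $6.

$6 per unit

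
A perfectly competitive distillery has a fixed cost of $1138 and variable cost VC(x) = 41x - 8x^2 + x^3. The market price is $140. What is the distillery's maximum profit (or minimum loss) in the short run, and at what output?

AVC = 41 - 8x + x^2 has its minimum $25 at x = 4; price $140 clears that bar, so the firm operates.
MC = 41 - 16x + 3x^2. Setting P = MC and taking the root on the rising branch gives x* = 9.
TR = 140·9 = 1260. TC = 1138 + 450 = 1588. Profit = 1260 − 1588 = -$328.
Shutting down would mean losing the fixed cost of $1138, so operating at a loss of $328 is better by $810.

Profit = -$328 at x = 9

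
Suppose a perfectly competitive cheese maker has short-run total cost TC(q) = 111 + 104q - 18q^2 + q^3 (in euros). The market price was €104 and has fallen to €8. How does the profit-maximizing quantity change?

AVC = 104 - 18q + q^2, minimized at q = 9 where min AVC = €23. MC = 104 - 36q + 3q^2.
With P = €104 above the shutdown price, P = MC gives q = 12.
At P = €8 < min AVC = €23, price no longer covers variable cost at any output, so the firm shuts down: q = 0.

Output falls from 12 to 0 (the firm shuts down)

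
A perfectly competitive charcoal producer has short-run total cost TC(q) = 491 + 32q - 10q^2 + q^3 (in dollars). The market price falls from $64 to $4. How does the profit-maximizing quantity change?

Output falls from 8 to 0 (the firm shuts down)

AVC = 32 - 10q + q^2, minimized at q = 5 where min AVC = $7. MC = 32 - 20q + 3q^2.
With P = $64 above the shutdown price, P = MC gives q = 8.
At P = $4 < min AVC = $7, price no longer covers variable cost at any output, so the firm shuts down: q = 0.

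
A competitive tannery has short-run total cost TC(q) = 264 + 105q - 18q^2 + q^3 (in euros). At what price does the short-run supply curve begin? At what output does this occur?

€24 per unit, at q = 9

The firm shuts down when price falls below the minimum of average variable cost. AVC = VC/q = 105 - 18q + q^2.
dAVC/dq = -18 + 2q = 0 gives q = 9. min AVC = 105 - 18·9 + 9^2 = 24.
So the shutdown price is €24.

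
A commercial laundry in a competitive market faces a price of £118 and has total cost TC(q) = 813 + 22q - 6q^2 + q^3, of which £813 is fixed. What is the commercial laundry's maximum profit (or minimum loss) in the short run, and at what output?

Profit = -£173 at q = 8

AVC = 22 - 6q + q^2; min AVC = £13 at q = 3. Since P = £118 ≥ min AVC, the firm produces.
MC = 22 - 12q + 3q^2. Setting P = MC and taking the root on the rising branch gives q* = 8.
TR = 118·8 = 944. TC = 813 + 304 = 1117. Profit = 944 − 1117 = -£173.
By producing, the firm covers all variable cost plus £640 of fixed cost; shutting down would lose the full £813.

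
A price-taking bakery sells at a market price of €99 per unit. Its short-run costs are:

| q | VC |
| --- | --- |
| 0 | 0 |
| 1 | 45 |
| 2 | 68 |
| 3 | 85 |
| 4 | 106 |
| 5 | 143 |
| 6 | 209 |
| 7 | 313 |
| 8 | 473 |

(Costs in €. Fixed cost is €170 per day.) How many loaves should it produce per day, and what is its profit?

Profit at each row (π = 99q − TC): q=0: -170; q=1: -116; q=2: -40; q=3: 42; q=4: 120; q=5: 182; q=6: 215; q=7: 210; q=8: 149.
Profit is maximized at q = 6. AVC there is 209/6 = €34.83 ≤ P, so producing beats shutting down (which would give -€170).

q = 6; profit = €215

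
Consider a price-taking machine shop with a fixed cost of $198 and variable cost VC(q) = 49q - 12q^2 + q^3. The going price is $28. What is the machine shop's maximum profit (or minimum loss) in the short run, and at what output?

Profit = -$100 at q = 7

AVC = 49 - 12q + q^2 has its minimum $13 at q = 6; price $28 clears that bar, so the firm operates.
With MC = 49 - 24q + 3q^2, P = MC on the upward-sloping part at q* = 7.
TR = 28·7 = 196. TC = 198 + 98 = 296. Profit = 196 − 296 = -$100.
By producing, the firm covers all variable cost plus $98 of fixed cost; shutting down would lose the full $198.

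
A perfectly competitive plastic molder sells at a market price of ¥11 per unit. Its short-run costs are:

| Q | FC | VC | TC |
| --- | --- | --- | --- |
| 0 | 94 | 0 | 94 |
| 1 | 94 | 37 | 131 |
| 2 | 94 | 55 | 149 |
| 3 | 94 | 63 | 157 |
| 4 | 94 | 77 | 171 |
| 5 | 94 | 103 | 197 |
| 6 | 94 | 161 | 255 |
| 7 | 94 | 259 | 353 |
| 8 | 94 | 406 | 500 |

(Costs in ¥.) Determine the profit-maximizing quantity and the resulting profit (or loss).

Q = 0 (shut down); profit = -¥94

Tabulate TR − TC: Q=0: -94; Q=1: -120; Q=2: -127; Q=3: -124; Q=4: -127; Q=5: -142; Q=6: -189; Q=7: -276; Q=8: -412.
Profit is highest at Q = 0. Equivalently, the lowest AVC in the table is 77/4 ≈ ¥19.25 at Q = 4, and P = ¥11 falls below it — price never covers variable cost, so the firm shuts down and loses only its fixed cost.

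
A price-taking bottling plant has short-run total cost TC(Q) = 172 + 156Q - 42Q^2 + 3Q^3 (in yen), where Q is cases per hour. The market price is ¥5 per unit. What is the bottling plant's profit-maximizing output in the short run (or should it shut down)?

Strip out fixed cost: VC = 156Q - 42Q^2 + 3Q^3. Then AVC = 156 - 42Q + 3Q^2 and MC = 156 - 84Q + 9Q^2.
AVC is minimized where dAVC/dQ = -42 + 6Q = 0, at Q = 7; min AVC = 156 - 42·7 + 3·7^2 = ¥9.
P = ¥5 lies below min AVC = ¥9; no output level covers variable cost.
Shutting down limits the loss to fixed cost, ¥172.

Shut down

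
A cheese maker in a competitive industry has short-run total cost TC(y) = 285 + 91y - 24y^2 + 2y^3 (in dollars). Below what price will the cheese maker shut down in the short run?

$19 per unit

The shutdown price is the minimum of AVC. VC = 91y - 24y^2 + 2y^3, so AVC = 91 - 24y + 2y^2.
dAVC/dy = -24 + 4y = 0 gives y = 6. min AVC = 91 - 24·6 + 2·6^2 = 19.
So the shutdown price is $19.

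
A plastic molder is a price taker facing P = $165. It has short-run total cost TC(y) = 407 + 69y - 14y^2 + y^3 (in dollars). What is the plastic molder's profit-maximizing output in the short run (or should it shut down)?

Produce at y = 12

Strip out fixed cost: VC = 69y - 14y^2 + y^3. Then AVC = 69 - 14y + y^2 and MC = 69 - 28y + 3y^2.
AVC hits its minimum where MC = AVC, at y = 7, giving min AVC = 69 - 14·7 + 7^2 = $20.
Since P = $165 ≥ min AVC = $20, price covers variable cost and the firm should produce.
Set P = MC: 165 = 69 - 28y + 3y^2 → -96 - 28y + 3y^2 = 0. The roots are y = -8/3 and y = 12; the profit-maximizing output is on the rising part of MC, so y* = 12.
Check: AVC at y = 12 is $45 ≤ P, so revenue covers variable cost.
Profit = P·y − TC = 165·12 − 947 = $1033.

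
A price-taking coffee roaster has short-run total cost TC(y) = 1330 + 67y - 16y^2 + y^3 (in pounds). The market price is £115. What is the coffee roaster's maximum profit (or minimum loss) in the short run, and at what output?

AVC = 67 - 16y + y^2 has its minimum £3 at y = 8; price £115 clears that bar, so the firm operates.
MC = 67 - 32y + 3y^2. Setting P = MC and taking the root on the rising branch gives y* = 12.
TR = 115·12 = 1380. TC = 1330 + 228 = 1558. Profit = 1380 − 1558 = -£178.
By producing, the firm covers all variable cost plus £1152 of fixed cost; shutting down would lose the full £1330.

Profit = -£178 at y = 12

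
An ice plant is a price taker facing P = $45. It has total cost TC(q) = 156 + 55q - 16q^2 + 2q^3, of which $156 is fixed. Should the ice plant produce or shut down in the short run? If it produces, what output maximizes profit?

Strip out fixed cost: VC = 55q - 16q^2 + 2q^3. Then AVC = 55 - 16q + 2q^2 and MC = 55 - 32q + 6q^2.
The AVC parabola has its vertex at q = 16/4 = 4, where AVC = 55 - 16·4 + 2·4^2 = $23.
P = $45 exceeds min AVC = $23, so the firm stays open.
Solving P = MC: 10 - 32q + 6q^2 = 0 ⇒ q = 1/3 or 5. On the upward-sloping branch, q* = 5.
Check: AVC at q = 5 is $25 ≤ P, so revenue covers variable cost.
Profit = P·q − TC = 45·5 − 281 = -$56, a loss, but smaller than the $156 fixed cost the firm would lose by shutting down.

Produce at q = 5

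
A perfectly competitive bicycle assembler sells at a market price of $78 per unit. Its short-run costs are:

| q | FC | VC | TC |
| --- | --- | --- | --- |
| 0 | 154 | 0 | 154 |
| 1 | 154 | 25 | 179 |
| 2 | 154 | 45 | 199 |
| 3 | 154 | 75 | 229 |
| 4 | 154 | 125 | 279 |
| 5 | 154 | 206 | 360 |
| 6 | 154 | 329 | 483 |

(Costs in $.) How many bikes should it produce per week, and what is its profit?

Tabulate TR − TC: q=0: -154; q=1: -101; q=2: -43; q=3: 5; q=4: 33; q=5: 30; q=6: -15.
Profit is maximized at q = 4. AVC there is 125/4 = $31.25 ≤ P, so producing beats shutting down (which would give -$154).

q = 4; profit = $33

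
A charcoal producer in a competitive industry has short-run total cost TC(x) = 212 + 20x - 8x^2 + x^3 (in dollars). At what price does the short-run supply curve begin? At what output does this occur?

Short-run supply begins at min AVC. From VC = 20x - 8x^2 + x^3, AVC = 20 - 8x + x^2.
At the minimum of AVC, MC = AVC. MC = 20 - 16x + 3x^2; setting MC = AVC gives 2x^2 - 8x = 0, so x = 4. min AVC = 4.
The firm shuts down for any P below $4.

$4 per unit, at x = 4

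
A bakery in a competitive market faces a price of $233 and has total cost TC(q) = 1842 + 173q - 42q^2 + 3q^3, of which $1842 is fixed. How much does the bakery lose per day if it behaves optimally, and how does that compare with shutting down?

Profit = -$42 at q = 10

AVC = 173 - 42q + 3q^2 has its minimum $26 at q = 7; price $233 clears that bar, so the firm operates.
With MC = 173 - 84q + 9q^2, P = MC on the upward-sloping part at q* = 10.
TR = 233·10 = 2330. TC = 1842 + 530 = 2372. Profit = 2330 − 2372 = -$42.
That loss of $42 beats the $1842 the firm would lose by shutting down; producing recovers $1800 of fixed cost.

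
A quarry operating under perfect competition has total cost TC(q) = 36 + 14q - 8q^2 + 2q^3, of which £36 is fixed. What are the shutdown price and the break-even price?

Shutdown price = min AVC. AVC = 14 - 8q + 2q^2, with vertex at q = 2 and minimum £6.
ATC = 36/q + 14 - 8q + 2q^2. Setting dATC/dq = −36/q^2 − 8 + 4q = 0 gives q = 3 (since 4·3^3 − 8·3^2 = 36).
min ATC = 36/3 + 14 − 8·3 + 2·3^2 = £20. That is the break-even price.
For £6 ≤ P < £20 the firm produces at a loss; below £6 it shuts down.

Shutdown price = £6; break-even price = £20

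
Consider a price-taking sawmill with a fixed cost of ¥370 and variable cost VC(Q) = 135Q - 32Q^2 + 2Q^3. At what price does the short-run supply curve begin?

¥7 per unit

Short-run supply begins at min AVC. From VC = 135Q - 32Q^2 + 2Q^3, AVC = 135 - 32Q + 2Q^2.
At the minimum of AVC, MC = AVC. MC = 135 - 64Q + 6Q^2; setting MC = AVC gives 4Q^2 - 32Q = 0, so Q = 8. min AVC = 7.
For P < ¥7 the firm produces nothing.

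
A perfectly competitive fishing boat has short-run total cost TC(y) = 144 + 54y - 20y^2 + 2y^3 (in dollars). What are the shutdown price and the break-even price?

Shutdown price = min AVC. AVC = 54 - 20y + 2y^2, with vertex at y = 5 and minimum $4.
ATC = 144/y + 54 - 20y + 2y^2. Setting dATC/dy = −144/y^2 − 20 + 4y = 0 gives y = 6 (since 4·6^3 − 20·6^2 = 144).
min ATC = 144/6 + 54 − 20·6 + 2·6^2 = $30. That is the break-even price.
For $4 ≤ P < $30 the firm produces at a loss; below $4 it shuts down.

Shutdown price = $4; break-even price = $30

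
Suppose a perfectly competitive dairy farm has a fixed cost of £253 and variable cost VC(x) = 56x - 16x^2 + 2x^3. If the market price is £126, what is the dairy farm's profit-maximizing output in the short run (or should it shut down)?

Strip out fixed cost: VC = 56x - 16x^2 + 2x^3. Then AVC = 56 - 16x + 2x^2 and MC = 56 - 32x + 6x^2.
The AVC parabola has its vertex at x = 16/4 = 4, where AVC = 56 - 16·4 + 2·4^2 = £24.
P = £126 exceeds min AVC = £24, so the firm stays open.
Set P = MC: 126 = 56 - 32x + 6x^2 → -70 - 32x + 6x^2 = 0. The roots are x = -5/3 and x = 7; the profit-maximizing output is on the rising part of MC, so x* = 7.
Check: AVC at x = 7 is £42 ≤ P, so revenue covers variable cost.
Profit = P·x − TC = 126·7 − 547 = £335.

Produce at x = 7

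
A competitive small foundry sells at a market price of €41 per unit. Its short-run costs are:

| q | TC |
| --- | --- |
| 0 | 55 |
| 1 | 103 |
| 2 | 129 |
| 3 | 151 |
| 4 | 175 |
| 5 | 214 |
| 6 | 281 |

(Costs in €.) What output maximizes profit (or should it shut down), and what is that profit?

q = 5; profit = -€9

Tabulate TR − TC: q=0: -55; q=1: -62; q=2: -47; q=3: -28; q=4: -11; q=5: -9; q=6: -35.
Profit is maximized at q = 5. AVC there is 159/5 = €31.80 ≤ P, so producing beats shutting down (which would give -€55).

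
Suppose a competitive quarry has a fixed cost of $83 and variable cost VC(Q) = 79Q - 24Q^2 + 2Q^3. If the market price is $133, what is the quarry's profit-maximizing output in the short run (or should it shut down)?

Variable cost is VC = 79Q - 24Q^2 + 2Q^3, so AVC = VC/Q = 79 - 24Q + 2Q^2 and MC = dTC/dQ = 79 - 48Q + 6Q^2.
AVC hits its minimum where MC = AVC, at Q = 6, giving min AVC = 79 - 24·6 + 2·6^2 = $7.
P = $133 exceeds min AVC = $7, so the firm stays open.
Set P = MC: 133 = 79 - 48Q + 6Q^2 → -54 - 48Q + 6Q^2 = 0. The roots are Q = -1 and Q = 9; the profit-maximizing output is on the rising part of MC, so Q* = 9.
Check: AVC at Q = 9 is $25 ≤ P, so revenue covers variable cost.
Profit = P·Q − TC = 133·9 − 308 = $889.

Produce at Q = 9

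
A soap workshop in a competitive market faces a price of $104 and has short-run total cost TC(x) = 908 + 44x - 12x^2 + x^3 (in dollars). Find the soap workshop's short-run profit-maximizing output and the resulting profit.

Profit = -$108 at x = 10

AVC = 44 - 12x + x^2 has its minimum $8 at x = 6; price $104 clears that bar, so the firm operates.
With MC = 44 - 24x + 3x^2, P = MC on the upward-sloping part at x* = 10.
TR = 104·10 = 1040. TC = 908 + 240 = 1148. Profit = 1040 − 1148 = -$108.
By producing, the firm covers all variable cost plus $800 of fixed cost; shutting down would lose the full $908.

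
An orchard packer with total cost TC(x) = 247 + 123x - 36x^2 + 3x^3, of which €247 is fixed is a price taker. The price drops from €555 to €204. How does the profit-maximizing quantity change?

AVC = 123 - 36x + 3x^2, minimized at x = 6 where min AVC = €15. MC = 123 - 72x + 9x^2.
With P = €555 above the shutdown price, P = MC gives x = 12.
At P = €204 ≥ min AVC, set P = MC: x = 9. The firm stays open but cuts output.

Output falls from 12 to 9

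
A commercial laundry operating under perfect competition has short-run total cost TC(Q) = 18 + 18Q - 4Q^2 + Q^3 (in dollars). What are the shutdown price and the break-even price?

AVC = 18 - 4Q + Q^2; minimized at Q = 2, giving min AVC = $14. That is the shutdown price.
ATC = 18/Q + 18 - 4Q + Q^2. Setting dATC/dQ = −18/Q^2 − 4 + 2Q = 0 gives Q = 3 (since 2·3^3 − 4·3^2 = 18).
min ATC = 18/3 + 18 − 4·3 + 3^2 = $21. That is the break-even price.
For $14 ≤ P < $21 the firm produces at a loss; below $14 it shuts down.

Shutdown price = $14; break-even price = $21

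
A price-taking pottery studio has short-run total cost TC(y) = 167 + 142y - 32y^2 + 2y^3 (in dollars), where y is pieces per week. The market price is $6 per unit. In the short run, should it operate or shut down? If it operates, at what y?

Shut down

Variable cost is VC = 142y - 32y^2 + 2y^3, so AVC = VC/y = 142 - 32y + 2y^2 and MC = dTC/dy = 142 - 64y + 6y^2.
AVC is minimized where dAVC/dy = -32 + 4y = 0, at y = 8; min AVC = 142 - 32·8 + 2·8^2 = $14.
Since P = $6 < min AVC = $14, price fails to cover variable cost at any output.
The firm minimizes its loss by shutting down and losing only its fixed cost of $167.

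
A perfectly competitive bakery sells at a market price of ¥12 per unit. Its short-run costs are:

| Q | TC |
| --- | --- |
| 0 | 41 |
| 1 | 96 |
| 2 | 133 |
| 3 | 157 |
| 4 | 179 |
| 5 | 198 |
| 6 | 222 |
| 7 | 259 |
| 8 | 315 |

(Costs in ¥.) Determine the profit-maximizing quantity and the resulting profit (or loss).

Q = 0 (shut down); profit = -¥41

Tabulate TR − TC: Q=0: -41; Q=1: -84; Q=2: -109; Q=3: -121; Q=4: -131; Q=5: -138; Q=6: -150; Q=7: -175; Q=8: -219.
Profit is highest at Q = 0. Equivalently, the lowest AVC in the table is 181/6 ≈ ¥30.17 at Q = 6, and P = ¥12 falls below it — price never covers variable cost, so the firm shuts down and loses only its fixed cost.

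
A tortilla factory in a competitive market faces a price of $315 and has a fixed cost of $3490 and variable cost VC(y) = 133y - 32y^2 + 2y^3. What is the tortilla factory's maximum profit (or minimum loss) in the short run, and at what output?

AVC = 133 - 32y + 2y^2; min AVC = $5 at y = 8. Since P = $315 ≥ min AVC, the firm produces.
MC = 133 - 64y + 6y^2. Setting P = MC and taking the root on the rising branch gives y* = 13.
TR = 315·13 = 4095. TC = 3490 + 715 = 4205. Profit = 4095 − 4205 = -$110.
By producing, the firm covers all variable cost plus $3380 of fixed cost; shutting down would lose the full $3490.

Profit = -$110 at y = 13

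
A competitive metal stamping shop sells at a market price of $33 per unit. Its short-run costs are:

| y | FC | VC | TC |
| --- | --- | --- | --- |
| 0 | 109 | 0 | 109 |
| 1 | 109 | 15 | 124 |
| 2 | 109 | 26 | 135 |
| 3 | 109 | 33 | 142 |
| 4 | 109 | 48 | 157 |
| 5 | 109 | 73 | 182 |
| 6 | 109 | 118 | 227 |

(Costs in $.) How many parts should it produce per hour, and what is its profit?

Tabulate TR − TC: y=0: -109; y=1: -91; y=2: -69; y=3: -43; y=4: -25; y=5: -17; y=6: -29.
Profit is maximized at y = 5. AVC there is 73/5 = $14.60 ≤ P, so producing beats shutting down (which would give -$109).

y = 5; profit = -$17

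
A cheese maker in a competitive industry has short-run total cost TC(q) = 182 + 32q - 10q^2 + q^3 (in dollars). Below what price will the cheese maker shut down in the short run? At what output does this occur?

$7 per unit, at q = 5

The firm shuts down when price falls below the minimum of average variable cost. AVC = VC/q = 32 - 10q + q^2.
dAVC/dq = -10 + 2q = 0 gives q = 5. min AVC = 32 - 10·5 + 5^2 = 7.
So the shutdown price is $7.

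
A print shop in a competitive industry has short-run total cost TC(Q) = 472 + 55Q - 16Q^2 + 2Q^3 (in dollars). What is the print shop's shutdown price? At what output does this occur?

The shutdown price is the minimum of AVC. VC = 55Q - 16Q^2 + 2Q^3, so AVC = 55 - 16Q + 2Q^2.
dAVC/dQ = -16 + 4Q = 0 gives Q = 4. min AVC = 55 - 16·4 + 2·4^2 = 23.
So the shutdown price is $23.

$23 per unit, at Q = 4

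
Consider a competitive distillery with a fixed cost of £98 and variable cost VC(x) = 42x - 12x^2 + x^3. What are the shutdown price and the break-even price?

Shutdown price = £6; break-even price = £21

Shutdown price = min AVC. AVC = 42 - 12x + x^2, with vertex at x = 6 and minimum £6.
ATC = 98/x + 42 - 12x + x^2. Setting dATC/dx = −98/x^2 − 12 + 2x = 0 gives x = 7 (since 2·7^3 − 12·7^2 = 98).
min ATC = 98/7 + 42 − 12·7 + 7^2 = £21. That is the break-even price.
Between these two prices the firm operates at a loss; above £21 it earns a profit.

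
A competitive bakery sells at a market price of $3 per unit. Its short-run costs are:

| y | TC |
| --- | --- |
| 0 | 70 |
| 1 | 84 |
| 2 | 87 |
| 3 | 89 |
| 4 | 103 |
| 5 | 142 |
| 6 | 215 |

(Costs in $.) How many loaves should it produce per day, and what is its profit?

Tabulate TR − TC: y=0: -70; y=1: -81; y=2: -81; y=3: -80; y=4: -91; y=5: -127; y=6: -197.
Profit is highest at y = 0. Equivalently, the lowest AVC in the table is 19/3 ≈ $6.33 at y = 3, and P = $3 falls below it — price never covers variable cost, so the firm shuts down and loses only its fixed cost.

y = 0 (shut down); profit = -$70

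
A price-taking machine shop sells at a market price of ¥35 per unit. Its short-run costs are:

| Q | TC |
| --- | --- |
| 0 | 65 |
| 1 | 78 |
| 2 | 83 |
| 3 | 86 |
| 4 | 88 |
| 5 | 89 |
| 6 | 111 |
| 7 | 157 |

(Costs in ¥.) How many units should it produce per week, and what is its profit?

Compute π = P·Q − TC at each output: Q=0: -65; Q=1: -43; Q=2: -13; Q=3: 19; Q=4: 52; Q=5: 86; Q=6: 99; Q=7: 88.
Profit is maximized at Q = 6. AVC there is 46/6 = ¥7.67 ≤ P, so producing beats shutting down (which would give -¥65).

Q = 6; profit = ¥99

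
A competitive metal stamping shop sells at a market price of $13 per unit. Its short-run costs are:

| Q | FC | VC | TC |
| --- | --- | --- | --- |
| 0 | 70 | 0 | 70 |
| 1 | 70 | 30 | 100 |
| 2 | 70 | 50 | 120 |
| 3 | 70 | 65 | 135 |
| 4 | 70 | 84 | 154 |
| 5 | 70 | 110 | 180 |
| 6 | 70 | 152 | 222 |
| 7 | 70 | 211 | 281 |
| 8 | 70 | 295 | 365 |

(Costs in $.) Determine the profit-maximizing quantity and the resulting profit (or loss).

Q = 0 (shut down); profit = -$70

Compute π = P·Q − TC at each output: Q=0: -70; Q=1: -87; Q=2: -94; Q=3: -96; Q=4: -102; Q=5: -115; Q=6: -144; Q=7: -190; Q=8: -261.
Profit is highest at Q = 0. Equivalently, the lowest AVC in the table is 84/4 ≈ $21 at Q = 4, and P = $13 falls below it — price never covers variable cost, so the firm shuts down and loses only its fixed cost.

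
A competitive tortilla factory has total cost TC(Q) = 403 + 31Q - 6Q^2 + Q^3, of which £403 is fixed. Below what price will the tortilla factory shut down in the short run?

The firm shuts down when price falls below the minimum of average variable cost. AVC = VC/Q = 31 - 6Q + Q^2.
dAVC/dQ = -6 + 2Q = 0 gives Q = 3. min AVC = 31 - 6·3 + 3^2 = 22.
The firm shuts down for any P below £22.

£22 per unit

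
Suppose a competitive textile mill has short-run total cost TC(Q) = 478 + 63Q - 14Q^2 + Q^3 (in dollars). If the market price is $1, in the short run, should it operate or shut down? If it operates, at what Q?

Shut down

From TC, MC = TC'(Q) = 63 - 28Q + 3Q^2 and AVC = VC/Q = 63 - 14Q + Q^2.
The AVC parabola has its vertex at Q = 14/2 = 7, where AVC = 63 - 14·7 + 7^2 = $14.
With P < min AVC ($1 < $14), every unit sold adds to the loss.
The firm minimizes its loss by shutting down and losing only its fixed cost of $478.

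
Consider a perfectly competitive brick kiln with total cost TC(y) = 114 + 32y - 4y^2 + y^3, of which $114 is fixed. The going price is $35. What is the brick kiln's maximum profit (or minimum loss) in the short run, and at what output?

Profit = -$96 at y = 3

AVC = 32 - 4y + y^2; min AVC = $28 at y = 2. Since P = $35 ≥ min AVC, the firm produces.
MC = 32 - 8y + 3y^2. Setting P = MC and taking the root on the rising branch gives y* = 3.
TR = 35·3 = 105. TC = 114 + 87 = 201. Profit = 105 − 201 = -$96.
Shutting down would mean losing the fixed cost of $114, so operating at a loss of $96 is better by $18.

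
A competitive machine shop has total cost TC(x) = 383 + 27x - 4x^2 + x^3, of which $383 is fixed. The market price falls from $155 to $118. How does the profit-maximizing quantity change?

Output falls from 8 to 7

AVC = 27 - 4x + x^2, minimized at x = 2 where min AVC = $23. MC = 27 - 8x + 3x^2.
With P = $155 above the shutdown price, P = MC gives x = 8.
At P = $118 ≥ min AVC, set P = MC: x = 7. The firm stays open but cuts output.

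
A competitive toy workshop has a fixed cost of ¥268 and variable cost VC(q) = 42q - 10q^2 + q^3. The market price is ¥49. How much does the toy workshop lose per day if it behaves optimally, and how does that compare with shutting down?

AVC = 42 - 10q + q^2; min AVC = ¥17 at q = 5. Since P = ¥49 ≥ min AVC, the firm produces.
With MC = 42 - 20q + 3q^2, P = MC on the upward-sloping part at q* = 7.
TR = 49·7 = 343. TC = 268 + 147 = 415. Profit = 343 − 415 = -¥72.
Shutting down would mean losing the fixed cost of ¥268, so operating at a loss of ¥72 is better by ¥196.

Profit = -¥72 at q = 7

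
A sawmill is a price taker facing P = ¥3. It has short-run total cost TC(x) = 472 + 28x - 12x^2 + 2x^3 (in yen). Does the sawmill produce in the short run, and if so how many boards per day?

Shut down

From TC, MC = TC'(x) = 28 - 24x + 6x^2 and AVC = VC/x = 28 - 12x + 2x^2.
The AVC parabola has its vertex at x = 12/4 = 3, where AVC = 28 - 12·3 + 2·3^2 = ¥10.
With P < min AVC (¥3 < ¥10), every unit sold adds to the loss.
The firm minimizes its loss by shutting down and losing only its fixed cost of ¥472.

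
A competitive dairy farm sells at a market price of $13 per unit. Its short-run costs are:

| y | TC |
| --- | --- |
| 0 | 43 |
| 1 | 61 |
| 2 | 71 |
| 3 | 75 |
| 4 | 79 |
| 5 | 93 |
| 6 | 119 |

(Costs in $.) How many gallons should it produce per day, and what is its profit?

Profit at each row (π = 13y − TC): y=0: -43; y=1: -48; y=2: -45; y=3: -36; y=4: -27; y=5: -28; y=6: -41.
Profit is maximized at y = 4. AVC there is 36/4 = $9 ≤ P, so producing beats shutting down (which would give -$43).

y = 4; profit = -$27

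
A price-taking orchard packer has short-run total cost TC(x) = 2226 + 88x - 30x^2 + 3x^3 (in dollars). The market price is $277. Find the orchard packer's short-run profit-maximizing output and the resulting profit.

Profit = -$282 at x = 9

AVC = 88 - 30x + 3x^2 has its minimum $13 at x = 5; price $277 clears that bar, so the firm operates.
MC = 88 - 60x + 9x^2. Setting P = MC and taking the root on the rising branch gives x* = 9.
TR = 277·9 = 2493. TC = 2226 + 549 = 2775. Profit = 2493 − 2775 = -$282.
By producing, the firm covers all variable cost plus $1944 of fixed cost; shutting down would lose the full $2226.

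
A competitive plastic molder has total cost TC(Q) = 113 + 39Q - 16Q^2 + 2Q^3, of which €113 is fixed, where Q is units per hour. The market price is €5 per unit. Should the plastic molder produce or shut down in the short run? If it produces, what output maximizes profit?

Shut down

Strip out fixed cost: VC = 39Q - 16Q^2 + 2Q^3. Then AVC = 39 - 16Q + 2Q^2 and MC = 39 - 32Q + 6Q^2.
AVC is minimized where dAVC/dQ = -16 + 4Q = 0, at Q = 4; min AVC = 39 - 16·4 + 2·4^2 = €7.
With P < min AVC (€5 < €7), every unit sold adds to the loss.
Shutting down limits the loss to fixed cost, €113.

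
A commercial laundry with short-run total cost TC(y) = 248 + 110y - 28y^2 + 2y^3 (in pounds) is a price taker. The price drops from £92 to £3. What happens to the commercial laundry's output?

Output falls from 9 to 0 (the firm shuts down)

AVC = 110 - 28y + 2y^2, minimized at y = 7 where min AVC = £12. MC = 110 - 56y + 6y^2.
At P = £92 ≥ min AVC, set P = MC on the rising branch: y = 9.
At P = £3 < min AVC = £12, price no longer covers variable cost at any output, so the firm shuts down: y = 0.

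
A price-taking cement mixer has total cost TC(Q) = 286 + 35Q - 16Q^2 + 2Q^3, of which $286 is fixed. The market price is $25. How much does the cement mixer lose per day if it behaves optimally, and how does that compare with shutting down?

AVC = 35 - 16Q + 2Q^2 has its minimum $3 at Q = 4; price $25 clears that bar, so the firm operates.
MC = 35 - 32Q + 6Q^2. Setting P = MC and taking the root on the rising branch gives Q* = 5.
TR = 25·5 = 125. TC = 286 + 25 = 311. Profit = 125 − 311 = -$186.
Shutting down would mean losing the fixed cost of $286, so operating at a loss of $186 is better by $100.

Profit = -$186 at Q = 5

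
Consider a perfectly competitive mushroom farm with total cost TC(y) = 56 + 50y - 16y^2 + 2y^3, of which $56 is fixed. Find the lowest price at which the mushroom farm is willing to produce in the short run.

The firm shuts down when price falls below the minimum of average variable cost. AVC = VC/y = 50 - 16y + 2y^2.
dAVC/dy = -16 + 4y = 0 gives y = 4. min AVC = 50 - 16·4 + 2·4^2 = 18.
So the shutdown price is $18.

$18 per unit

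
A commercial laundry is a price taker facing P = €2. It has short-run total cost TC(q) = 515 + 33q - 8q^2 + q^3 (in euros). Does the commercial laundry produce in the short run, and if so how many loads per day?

Shut down

Variable cost is VC = 33q - 8q^2 + q^3, so AVC = VC/q = 33 - 8q + q^2 and MC = dTC/dq = 33 - 16q + 3q^2.
The AVC parabola has its vertex at q = 8/2 = 4, where AVC = 33 - 8·4 + 4^2 = €17.
With P < min AVC (€2 < €17), every unit sold adds to the loss.
Shutting down limits the loss to fixed cost, €515.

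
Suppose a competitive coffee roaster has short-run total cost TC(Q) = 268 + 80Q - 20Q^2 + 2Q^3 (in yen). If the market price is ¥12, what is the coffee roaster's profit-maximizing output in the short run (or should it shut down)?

From TC, MC = TC'(Q) = 80 - 40Q + 6Q^2 and AVC = VC/Q = 80 - 20Q + 2Q^2.
AVC is minimized where dAVC/dQ = -20 + 4Q = 0, at Q = 5; min AVC = 80 - 20·5 + 2·5^2 = ¥30.
Since P = ¥12 < min AVC = ¥30, price fails to cover variable cost at any output.
Shutting down limits the loss to fixed cost, ¥268.

Shut down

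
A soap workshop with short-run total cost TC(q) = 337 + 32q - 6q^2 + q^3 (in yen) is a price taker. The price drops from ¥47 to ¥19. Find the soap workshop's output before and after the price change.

MC = 32 - 12q + 3q^2; the shutdown threshold is min AVC = ¥23 (at q = 3).
At P = ¥47 ≥ min AVC, set P = MC on the rising branch: q = 5.
At P = ¥19 < min AVC = ¥23, price no longer covers variable cost at any output, so the firm shuts down: q = 0.

Output falls from 5 to 0 (the firm shuts down)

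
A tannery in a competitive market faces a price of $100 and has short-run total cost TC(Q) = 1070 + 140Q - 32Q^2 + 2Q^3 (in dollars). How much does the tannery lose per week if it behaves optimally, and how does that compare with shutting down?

AVC = 140 - 32Q + 2Q^2 has its minimum $12 at Q = 8; price $100 clears that bar, so the firm operates.
With MC = 140 - 64Q + 6Q^2, P = MC on the upward-sloping part at Q* = 10.
TR = 100·10 = 1000. TC = 1070 + 200 = 1270. Profit = 1000 − 1270 = -$270.
That loss of $270 beats the $1070 the firm would lose by shutting down; producing recovers $800 of fixed cost.

Profit = -$270 at Q = 10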